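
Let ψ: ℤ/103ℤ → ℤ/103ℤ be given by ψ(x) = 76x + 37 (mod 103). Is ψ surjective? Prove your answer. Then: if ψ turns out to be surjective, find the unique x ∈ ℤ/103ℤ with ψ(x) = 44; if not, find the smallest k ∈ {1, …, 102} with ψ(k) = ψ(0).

Since gcd(76, 103) = 1, 76 is invertible modulo 103. Euclid's algorithm: 103 = 1·76 + 27, 76 = 2·27 + 22, 27 = 1·22 + 5, 22 = 4·5 + 2, 5 = 2·2 + 1; back-substituting gives 1 = 61·76 − 45·103, so 76⁻¹ ≡ 61 (mod 103).
Then y ↦ 61(y − 37) is a two-sided inverse to ψ, so every y ∈ ℤ/103ℤ has a preimage.
Thus ψ is surjective.
Since ψ is surjective, we find ψ⁻¹(44): we need 76x ≡ 44 − 37 ≡ 7 (mod 103). Using 76⁻¹ = 61: x ≡ 61·7 = 427 = 4·103 + 15, so x = 15.
Check: ψ(15) = 76·15 + 37 = 1177 = 11·103 + 44 ≡ 44 (mod 103).

15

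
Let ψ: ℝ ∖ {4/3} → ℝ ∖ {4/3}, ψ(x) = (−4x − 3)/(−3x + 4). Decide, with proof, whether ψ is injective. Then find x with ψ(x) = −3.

9/13

Suppose ψ(x_1) = ψ(x_2). Cross-multiplying: (−4x_1 − 3)(−3x_2 + 4) = (−4x_2 − 3)(−3x_1 + 4).
Expanding both sides and cancelling the symmetric terms leaves −25·(x_1 − x_2) = 0. Since −25 ≠ 0, x_1 = x_2. So ψ is injective.
Solving ψ(x) = −3: cross-multiplying gives −4x − 3 = −3(−3x + 4), which rearranges to −13x = −9, so x = 9/13.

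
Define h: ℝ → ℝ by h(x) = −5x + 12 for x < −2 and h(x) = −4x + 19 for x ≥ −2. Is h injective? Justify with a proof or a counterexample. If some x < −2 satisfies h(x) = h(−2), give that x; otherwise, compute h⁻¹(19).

Both pieces are strictly decreasing (slopes −5 and −4), so each is injective on its own interval.
The left piece maps (−∞, −2) onto (22, ∞); the right piece maps [−2, ∞) onto (−∞, 27].
These images overlap. In particular h(−2) = 27 (right piece), and solving −5x + 12 = 27 on the left piece gives x = −3 < −2.
So h(−3) = h(−2) with −3 ≠ −2, and h is not injective. This x = −3 is the requested value below −2.

-3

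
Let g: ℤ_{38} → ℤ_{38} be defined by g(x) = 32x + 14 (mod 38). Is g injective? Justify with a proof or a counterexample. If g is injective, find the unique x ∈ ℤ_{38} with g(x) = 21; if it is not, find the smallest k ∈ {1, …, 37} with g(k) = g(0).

We have gcd(32, 38) = 2 > 1. Taking s = 0 and t = 19: g(0) = 14 and g(19) = 32·19 + 14 = 622 ≡ 14 (mod 38).
So g(0) = g(19) while 0 ≠ 19, thus g is not injective.
Since g is not injective, we find the least positive k with g(k) = g(0): this means 32k ≡ 0 (mod 38), i.e. 38 ∣ 32k. Since gcd(32, 38) = 2, dividing through by 2 this holds exactly when 19 ∣ 16k, and as gcd(16, 19) = 1, exactly when 19 ∣ k.
The smallest positive such k is 19.

19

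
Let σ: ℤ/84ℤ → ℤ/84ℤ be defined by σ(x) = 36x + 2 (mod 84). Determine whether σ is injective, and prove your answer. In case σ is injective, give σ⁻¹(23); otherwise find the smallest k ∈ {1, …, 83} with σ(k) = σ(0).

We have gcd(36, 84) = 12 > 1. Taking a = 0 and b = 7: σ(0) = 2 and σ(7) = 36·7 + 2 = 254 ≡ 2 (mod 84).
So σ(0) = σ(7) while 0 ≠ 7, so σ is not injective.
Since σ is not injective, we find the least positive k with σ(k) = σ(0): this means 36k ≡ 0 (mod 84), i.e. 84 ∣ 36k. Since gcd(36, 84) = 12, dividing through by 12 this holds exactly when 7 ∣ 3k, and as gcd(3, 7) = 1, exactly when 7 ∣ k.
The smallest positive such k is 7.

7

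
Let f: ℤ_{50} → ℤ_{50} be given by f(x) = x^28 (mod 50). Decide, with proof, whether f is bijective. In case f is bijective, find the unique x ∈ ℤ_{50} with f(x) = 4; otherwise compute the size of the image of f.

12

f(1) = 1^28 = 1.
f(7): Repeated squaring mod 50: 7^1 ≡ 7, 7^2 ≡ 7² = 49, 7^4 ≡ 49² = 2401 ≡ 1, 7^8 ≡ 1² = 1, 7^16 ≡ 1² = 1. Since 28 = 16 + 8 + 4, 7^28 ≡ 1·1·1: 1·1 = 1, then 1·1 = 1. So 7^28 ≡ 1 (mod 50).
So f(1) = f(7) = 1 while 1 ≠ 7, therefore f is not injective, hence not bijective.
Since f is not bijective, we determine |image(f)|. Computing x^28 mod 50 for each x (by repeated squaring, reducing mod 50 at every step), the values f(0), f(1), …, f(49) are: 0, 1, 6, 11, 36, 25, 16, 1, 16, 21, 0, 31, 46, 21, 6, 25, 46, 41, 26, 41, 0, 11, 36, 31, 26, 25, 26, 31, 36, 11, 0, 41, 26, 41, 46, 25, 6, 21, 46, 31, 0, 21, 16, 1, 16, 25, 36, 11, 6, 1.
The distinct values are {0, 1, 6, 11, 16, 21, 25, 26, 31, 36, 41, 46}; there are 12 of them.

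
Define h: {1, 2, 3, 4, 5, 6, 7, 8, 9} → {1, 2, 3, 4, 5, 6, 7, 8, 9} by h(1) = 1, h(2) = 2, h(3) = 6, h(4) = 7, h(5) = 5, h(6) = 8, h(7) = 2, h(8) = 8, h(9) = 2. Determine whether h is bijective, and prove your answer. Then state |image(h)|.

6

h(2) = 2 = h(7) with 2 ≠ 7, so h is not injective, hence not bijective.
The image of h is {1, 2, 5, 6, 7, 8}, which has 6 elements.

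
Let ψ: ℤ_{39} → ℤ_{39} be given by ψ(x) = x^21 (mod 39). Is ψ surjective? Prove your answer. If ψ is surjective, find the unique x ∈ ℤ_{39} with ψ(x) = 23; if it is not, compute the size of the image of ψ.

ψ(2): Repeated squaring mod 39: 2^1 ≡ 2, 2^2 ≡ 2² = 4, 2^4 ≡ 4² = 16, 2^8 ≡ 16² = 256 ≡ 22, 2^16 ≡ 22² = 484 ≡ 16. Since 21 = 16 + 4 + 1, 2^21 ≡ 16·16·2: 16·16 = 256 ≡ 22, then 22·2 = 44 ≡ 5. So 2^21 ≡ 5 (mod 39).
ψ(5): Repeated squaring mod 39: 5^1 ≡ 5, 5^2 ≡ 5² = 25, 5^4 ≡ 25² = 625 ≡ 1, 5^8 ≡ 1² = 1, 5^16 ≡ 1² = 1. Since 21 = 16 + 4 + 1, 5^21 ≡ 1·1·5: 1·1 = 1, then 1·5 = 5. So 5^21 ≡ 5 (mod 39).
So ψ(2) = ψ(5) = 5 while 2 ≠ 5, thus ψ is not injective.
A non-injective map from the 39-element set ℤ_{39} to itself takes at most 38 distinct values, so it cannot be surjective. Hence ψ is not surjective.
Since ψ is not surjective, we determine |image(ψ)|. Computing x^21 mod 39 for each x (by repeated squaring, reducing mod 39 at every step), the values ψ(0), ψ(1), …, ψ(38) are: 0, 1, 5, 27, 25, 5, 18, 34, 8, 27, 25, 8, 12, 13, 14, 18, 1, 38, 18, 31, 8, 21, 1, 38, 21, 25, 26, 27, 31, 14, 12, 31, 5, 21, 34, 14, 12, 34, 38.
The distinct values are {0, 1, 5, 8, 12, 13, 14, 18, 21, 25, 26, 27, 31, 34, 38}; there are 15 of them.

15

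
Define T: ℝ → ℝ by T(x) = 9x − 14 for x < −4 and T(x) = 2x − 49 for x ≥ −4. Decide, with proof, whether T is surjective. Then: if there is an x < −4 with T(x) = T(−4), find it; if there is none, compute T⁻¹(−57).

-43/9

Both pieces are strictly increasing (slopes 9 and 2), so each is injective on its own interval.
The left piece maps (−∞, −4) onto (−∞, −50); the right piece maps [−4, ∞) onto [−57, ∞).
The union (−∞, −50) ∪ [−57, ∞) covers ℝ, so T is surjective.
For the follow-up: the images overlap, so an x < −4 with T(x) = T(−4) exists. T(−4) = −57; solving 9x − 14 = −57 for x < −4 gives x = (−57 + 14)/9 = −43/9.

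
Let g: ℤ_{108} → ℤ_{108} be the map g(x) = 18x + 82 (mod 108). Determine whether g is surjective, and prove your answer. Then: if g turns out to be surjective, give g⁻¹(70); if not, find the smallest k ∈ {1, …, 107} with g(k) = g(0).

Since gcd(18, 108) = 18, we have 18x ≡ 0 (mod 18) for all x, so g(x) ≡ 10 (mod 18).
But 0 ≢ 10 (mod 18), so 0 ∈ ℤ_{108} has no preimage. Thus g is not surjective.
Since g is not surjective, we find the least positive k with g(k) = g(0): this means 18k ≡ 0 (mod 108), i.e. 108 ∣ 18k. Since gcd(18, 108) = 18, dividing through by 18 this holds exactly when 6 ∣ k.
The smallest positive such k is 6.

6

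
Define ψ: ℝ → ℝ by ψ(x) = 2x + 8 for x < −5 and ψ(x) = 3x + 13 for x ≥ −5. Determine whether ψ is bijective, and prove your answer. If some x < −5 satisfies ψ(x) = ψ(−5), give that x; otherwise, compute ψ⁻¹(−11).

-19/2

Both pieces are strictly increasing (slopes 2 and 3), so each is injective on its own interval.
The left piece maps (−∞, −5) onto (−∞, −2); the right piece maps [−5, ∞) onto [−2, ∞).
Since −2 = −2, the images partition ℝ: ψ is injective and surjective, hence bijective.
Because the two images are disjoint, no x < −5 has ψ(x) = ψ(−5), so we compute ψ⁻¹(−11): −11 lies in (−∞, −2), so solve 2x + 8 = −11: x = (−11 − 8)/2 = −19/2.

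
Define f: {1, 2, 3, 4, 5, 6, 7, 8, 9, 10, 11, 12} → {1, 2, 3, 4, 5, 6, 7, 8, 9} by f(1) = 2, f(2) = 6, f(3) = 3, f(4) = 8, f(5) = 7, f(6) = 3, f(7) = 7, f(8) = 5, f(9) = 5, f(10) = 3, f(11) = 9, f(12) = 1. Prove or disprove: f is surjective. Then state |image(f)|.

No element maps to 4, so f is not surjective.
The image of f is {1, 2, 3, 5, 6, 7, 8, 9}, which has 8 elements.

8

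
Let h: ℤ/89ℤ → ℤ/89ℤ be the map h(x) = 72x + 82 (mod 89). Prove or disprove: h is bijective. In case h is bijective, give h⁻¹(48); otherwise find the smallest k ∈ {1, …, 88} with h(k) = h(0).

Recall that h is injective when h(u) = h(v) forces u = v.
If h(u) = h(v), then 72u ≡ 72v (mod 89). Because gcd(72, 89) = 1, we may cancel 72 to get u ≡ v (mod 89).
We now compute 72⁻¹ mod 89 explicitly. Euclid's algorithm: 89 = 1·72 + 17, 72 = 4·17 + 4, 17 = 4·4 + 1; back-substituting gives 1 = 68·72 − 55·89, so 72⁻¹ ≡ 68 (mod 89).
For any y ∈ ℤ/89ℤ, x = 68(y − 82) mod 89 satisfies h(x) = 72·68(y − 82) + 82 ≡ y (since 72·68 ≡ 1 mod 89). So every y has a preimage.
So h is bijective.
Since h is bijective, we compute h⁻¹(48): solve 72x + 82 ≡ 48 (mod 89), i.e. 72x ≡ 55 (mod 89).
Multiplying by 72⁻¹ = 68 gives x ≡ 68·55 = 3740 = 42·89 + 2 ≡ 2 (mod 89).
Check: h(2) = 72·2 + 82 = 226 = 2·89 + 48 ≡ 48 (mod 89).

2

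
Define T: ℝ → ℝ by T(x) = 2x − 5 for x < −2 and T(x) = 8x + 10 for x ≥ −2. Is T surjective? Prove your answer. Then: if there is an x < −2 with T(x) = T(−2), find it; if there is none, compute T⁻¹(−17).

-6

Both pieces are strictly increasing (slopes 2 and 8), so each is injective on its own interval.
The left piece maps (−∞, −2) onto (−∞, −9); the right piece maps [−2, ∞) onto [−6, ∞).
The union (−∞, −9) ∪ [−6, ∞) omits the interval between −9 and −6; in particular −9 has no preimage. So T is not surjective.
Because the two images are disjoint, no x < −2 has T(x) = T(−2), so we compute T⁻¹(−17): −17 lies in (−∞, −9), so solve 2x − 5 = −17: x = (−17 + 5)/2 = −6.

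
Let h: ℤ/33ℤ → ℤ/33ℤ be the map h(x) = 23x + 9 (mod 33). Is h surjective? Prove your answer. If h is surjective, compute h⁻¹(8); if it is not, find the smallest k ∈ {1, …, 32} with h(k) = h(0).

Since gcd(23, 33) = 1, 23 is invertible modulo 33. Euclid's algorithm: 33 = 1·23 + 10, 23 = 2·10 + 3, 10 = 3·3 + 1; back-substituting gives 1 = 23·23 − 16·33, so 23⁻¹ ≡ 23 (mod 33).
Then y ↦ 23(y − 9) is a two-sided inverse to h, so every y ∈ ℤ/33ℤ has a preimage.
Hence h is surjective.
Since h is surjective, we compute h⁻¹(8): solve 23x + 9 ≡ 8 (mod 33), i.e. 23x ≡ 32 (mod 33).
Multiplying by 23⁻¹ = 23 gives x ≡ 23·32 = 736 = 22·33 + 10 ≡ 10 (mod 33).
Check: h(10) = 23·10 + 9 = 239 = 7·33 + 8 ≡ 8 (mod 33).

10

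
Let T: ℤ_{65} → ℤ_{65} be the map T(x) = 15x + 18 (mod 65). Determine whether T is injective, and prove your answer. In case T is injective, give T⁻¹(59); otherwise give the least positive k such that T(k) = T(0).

13

Recall that T is injective if T(s) = T(t) implies s = t.
We have gcd(15, 65) = 5 > 1. Taking s = 0 and t = 13: T(0) = 18 and T(13) = 15·13 + 18 = 213 ≡ 18 (mod 65).
So T(0) = T(13) while 0 ≠ 13, hence T is not injective.
Since T is not injective, we find the least positive k with T(k) = T(0): this means 15k ≡ 0 (mod 65), i.e. 65 ∣ 15k. Since gcd(15, 65) = 5, dividing through by 5 this holds exactly when 13 ∣ 3k, and as gcd(3, 13) = 1, exactly when 13 ∣ k.
The smallest positive such k is 13.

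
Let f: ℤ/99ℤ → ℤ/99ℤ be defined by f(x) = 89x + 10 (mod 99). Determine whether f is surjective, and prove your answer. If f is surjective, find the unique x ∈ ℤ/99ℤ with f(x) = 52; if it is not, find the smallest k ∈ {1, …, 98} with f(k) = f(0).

75

By definition, surjectivity means every element of the codomain has a preimage under f.
Since gcd(89, 99) = 1, 89 is invertible modulo 99. Euclid's algorithm: 99 = 1·89 + 10, 89 = 8·10 + 9, 10 = 1·9 + 1; back-substituting gives 1 = 89·89 − 80·99, so 89⁻¹ ≡ 89 (mod 99).
Then y ↦ 89(y − 10) is a two-sided inverse to f, so every y ∈ ℤ/99ℤ has a preimage.
Thus f is surjective.
Since f is surjective, we compute f⁻¹(52): solve 89x + 10 ≡ 52 (mod 99), i.e. 89x ≡ 42 (mod 99).
Multiplying by 89⁻¹ = 89 gives x ≡ 89·42 = 3738 = 37·99 + 75 ≡ 75 (mod 99).
Check: f(75) = 89·75 + 10 = 6685 = 67·99 + 52 ≡ 52 (mod 99).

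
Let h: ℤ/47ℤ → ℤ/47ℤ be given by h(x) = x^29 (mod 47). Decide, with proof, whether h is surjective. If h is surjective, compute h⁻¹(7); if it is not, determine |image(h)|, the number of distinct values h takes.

Since 47 is prime, the nonzero elements of ℤ/47ℤ form a cyclic group of order 46.
As gcd(29, 46) = 1, raising to the 29th power is a bijection on this group: if s^29 ≡ t^29 then (st^{−1})^29 = 1, and the only element of order dividing gcd(29, 46) = 1 is 1, so s = t.
With h(0) = 0 this makes h injective on all of ℤ/47ℤ, hence bijective (finite equal-size domain and codomain). In particular h is surjective.
Since h is surjective, we find the preimage of 7. The inverse of x ↦ x^29 on (ℤ/47ℤ)^× is x ↦ x^27, because 29·27 = 783 = 17·46 + 1 ≡ 1 (mod 46) and x^{46} = 1 for x ≠ 0 (Fermat). So h⁻¹(7) = 7^27 mod 47.
Repeated squaring mod 47: 7^1 ≡ 7, 7^2 ≡ 7² = 49 ≡ 2, 7^4 ≡ 2² = 4, 7^8 ≡ 4² = 16, 7^16 ≡ 16² = 256 ≡ 21. Since 27 = 16 + 8 + 2 + 1, 7^27 ≡ 21·16·2·7: 21·16 = 336 ≡ 7, then 7·2 = 14, then 14·7 = 98 ≡ 4. So 7^27 ≡ 4 (mod 47).
Hence h⁻¹(7) = 4.

4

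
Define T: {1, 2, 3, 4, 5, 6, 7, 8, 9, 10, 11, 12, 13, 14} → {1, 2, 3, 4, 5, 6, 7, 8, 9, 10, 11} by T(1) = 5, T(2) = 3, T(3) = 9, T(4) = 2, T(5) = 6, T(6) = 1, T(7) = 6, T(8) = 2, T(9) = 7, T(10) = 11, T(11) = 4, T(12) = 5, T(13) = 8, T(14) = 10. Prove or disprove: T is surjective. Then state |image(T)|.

Every element of the codomain has a preimage: 1 = T(6), 2 = T(4), 3 = T(2), 4 = T(11), 5 = T(1), 6 = T(5), 7 = T(9), 8 = T(13), 9 = T(3), 10 = T(14), 11 = T(10).
So T is surjective.
The image of T is {1, 2, 3, 4, 5, 6, 7, 8, 9, 10, 11}, which has 11 elements.

11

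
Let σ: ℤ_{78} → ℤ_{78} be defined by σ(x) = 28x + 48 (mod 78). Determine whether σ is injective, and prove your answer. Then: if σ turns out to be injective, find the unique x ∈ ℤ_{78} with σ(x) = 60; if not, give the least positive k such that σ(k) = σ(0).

We have gcd(28, 78) = 2 > 1. Taking a = 0 and b = 39: σ(0) = 48 and σ(39) = 28·39 + 48 = 1140 ≡ 48 (mod 78).
So σ(0) = σ(39) while 0 ≠ 39, thus σ is not injective.
Since σ is not injective, we find the least positive k with σ(k) = σ(0): this means 28k ≡ 0 (mod 78), i.e. 78 ∣ 28k. Since gcd(28, 78) = 2, dividing through by 2 this holds exactly when 39 ∣ 14k, and as gcd(14, 39) = 1, exactly when 39 ∣ k.
The smallest positive such k is 39.

39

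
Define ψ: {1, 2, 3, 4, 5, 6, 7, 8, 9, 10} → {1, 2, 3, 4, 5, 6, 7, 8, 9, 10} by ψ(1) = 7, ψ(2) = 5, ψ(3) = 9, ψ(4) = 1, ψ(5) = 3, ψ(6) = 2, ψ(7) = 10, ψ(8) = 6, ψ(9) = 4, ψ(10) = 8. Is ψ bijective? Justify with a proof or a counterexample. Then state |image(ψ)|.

10

The values 7, 5, 9, 1, 3, 2, 10, 6, 4, 8 are a permutation of {1, 2, 3, 4, 5, 6, 7, 8, 9, 10}: each element appears exactly once.
So ψ is injective and surjective, hence bijective.
The image of ψ is {1, 2, 3, 4, 5, 6, 7, 8, 9, 10}, which has 10 elements.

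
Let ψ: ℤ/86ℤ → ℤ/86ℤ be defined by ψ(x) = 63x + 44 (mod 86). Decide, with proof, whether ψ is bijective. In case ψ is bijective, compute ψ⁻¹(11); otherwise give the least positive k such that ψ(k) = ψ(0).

Recall: ψ is injective when ψ(x_1) = ψ(x_2) forces x_1 = x_2.
If ψ(x_1) = ψ(x_2), then 63x_1 ≡ 63x_2 (mod 86). Because gcd(63, 86) = 1, we may cancel 63 to get x_1 ≡ x_2 (mod 86).
We now compute 63⁻¹ mod 86 explicitly. Euclid's algorithm: 86 = 1·63 + 23, 63 = 2·23 + 17, 23 = 1·17 + 6, 17 = 2·6 + 5, 6 = 1·5 + 1; back-substituting gives 1 = 71·63 − 52·86, so 63⁻¹ ≡ 71 (mod 86).
For any y ∈ ℤ/86ℤ, x = 71(y − 44) mod 86 satisfies ψ(x) = 63·71(y − 44) + 44 ≡ y (since 63·71 ≡ 1 mod 86). So every y has a preimage.
Thus ψ is bijective.
Since ψ is bijective, we find ψ⁻¹(11): we need 63x ≡ 11 − 44 ≡ 53 (mod 86). Using 63⁻¹ = 71: x ≡ 71·53 = 3763 = 43·86 + 65, so x = 65.
Check: ψ(65) = 63·65 + 44 = 4139 = 48·86 + 11 ≡ 11 (mod 86).

65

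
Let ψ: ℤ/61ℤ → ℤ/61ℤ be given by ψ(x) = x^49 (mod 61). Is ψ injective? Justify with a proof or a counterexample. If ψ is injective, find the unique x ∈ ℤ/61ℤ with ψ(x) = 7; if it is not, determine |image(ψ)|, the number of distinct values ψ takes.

2

Since 61 is prime, the nonzero elements of ℤ/61ℤ form a cyclic group of order 60.
As gcd(49, 60) = 1, raising to the 49th power is a bijection on this group: if x_1^49 ≡ x_2^49 then (x_1x_2^{−1})^49 = 1, and the only element of order dividing gcd(49, 60) = 1 is 1, so x_1 = x_2.
With ψ(0) = 0 this makes ψ injective on all of ℤ/61ℤ, hence bijective (finite equal-size domain and codomain). In particular ψ is injective.
Since ψ is injective, we find the preimage of 7. The inverse of x ↦ x^49 on (ℤ/61ℤ)^× is x ↦ x^49, because 49·49 = 2401 = 40·60 + 1 ≡ 1 (mod 60) and x^{60} = 1 for x ≠ 0 (Fermat). So ψ⁻¹(7) = 7^49 mod 61.
Repeated squaring mod 61: 7^1 ≡ 7, 7^2 ≡ 7² = 49, 7^4 ≡ 49² = 2401 ≡ 22, 7^8 ≡ 22² = 484 ≡ 57, 7^16 ≡ 57² = 3249 ≡ 16, 7^32 ≡ 16² = 256 ≡ 12. Since 49 = 32 + 16 + 1, 7^49 ≡ 12·16·7: 12·16 = 192 ≡ 9, then 9·7 = 63 ≡ 2. So 7^49 ≡ 2 (mod 61).
Hence ψ⁻¹(7) = 2.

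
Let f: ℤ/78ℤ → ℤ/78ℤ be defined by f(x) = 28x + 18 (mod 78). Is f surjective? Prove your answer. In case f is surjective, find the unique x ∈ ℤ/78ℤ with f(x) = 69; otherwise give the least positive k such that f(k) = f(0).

Since gcd(28, 78) = 2, we have 28x ≡ 0 (mod 2) for all x, so f(x) ≡ 0 (mod 2).
But 1 ≢ 0 (mod 2), so 1 ∈ ℤ/78ℤ has no preimage. So f is not surjective.
Since f is not surjective, we find the least positive k with f(k) = f(0): this means 28k ≡ 0 (mod 78), i.e. 78 ∣ 28k. Since gcd(28, 78) = 2, dividing through by 2 this holds exactly when 39 ∣ 14k, and as gcd(14, 39) = 1, exactly when 39 ∣ k.
The smallest positive such k is 39.

39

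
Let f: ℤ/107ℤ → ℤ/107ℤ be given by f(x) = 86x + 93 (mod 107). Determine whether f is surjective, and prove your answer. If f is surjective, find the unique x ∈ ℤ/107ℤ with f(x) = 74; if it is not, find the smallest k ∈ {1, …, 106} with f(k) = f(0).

6

Recall that f is surjective if every y in the codomain equals f(x) for some x in the domain.
Since gcd(86, 107) = 1, 86 is invertible modulo 107. Euclid's algorithm: 107 = 1·86 + 21, 86 = 4·21 + 2, 21 = 10·2 + 1; back-substituting gives 1 = 56·86 − 45·107, so 86⁻¹ ≡ 56 (mod 107).
Then y ↦ 56(y − 93) is a two-sided inverse to f, so every y ∈ ℤ/107ℤ has a preimage.
Thus f is surjective.
Since f is surjective, we find f⁻¹(74): we need 86x ≡ 74 − 93 ≡ 88 (mod 107). Using 86⁻¹ = 56: x ≡ 56·88 = 4928 = 46·107 + 6, so x = 6.
Check: f(6) = 86·6 + 93 = 609 = 5·107 + 74 ≡ 74 (mod 107).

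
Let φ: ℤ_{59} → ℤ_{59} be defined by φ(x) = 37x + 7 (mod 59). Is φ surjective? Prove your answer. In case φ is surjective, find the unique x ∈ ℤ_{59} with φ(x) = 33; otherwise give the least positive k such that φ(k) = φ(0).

31

Since gcd(37, 59) = 1, 37 is invertible modulo 59. Euclid's algorithm: 59 = 1·37 + 22, 37 = 1·22 + 15, 22 = 1·15 + 7, 15 = 2·7 + 1; back-substituting gives 1 = 8·37 − 5·59, so 37⁻¹ ≡ 8 (mod 59).
Then y ↦ 8(y − 7) is a two-sided inverse to φ, so every y ∈ ℤ_{59} has a preimage.
Thus φ is surjective.
Since φ is surjective, we compute φ⁻¹(33): solve 37x + 7 ≡ 33 (mod 59), i.e. 37x ≡ 26 (mod 59).
Multiplying by 37⁻¹ = 8 gives x ≡ 8·26 = 208 = 3·59 + 31 ≡ 31 (mod 59).
Check: φ(31) = 37·31 + 7 = 1154 = 19·59 + 33 ≡ 33 (mod 59).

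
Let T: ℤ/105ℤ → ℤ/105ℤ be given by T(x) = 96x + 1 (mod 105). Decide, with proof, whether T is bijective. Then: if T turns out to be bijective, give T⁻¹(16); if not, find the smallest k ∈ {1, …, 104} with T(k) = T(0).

We have gcd(96, 105) = 3 > 1. Taking s = 0 and t = 35: T(0) = 1 and T(35) = 96·35 + 1 = 3361 ≡ 1 (mod 105).
So T(0) = T(35) while 0 ≠ 35, thus T is not injective, hence not bijective.
Since T is not bijective, we find the least positive k with T(k) = T(0): this means 96k ≡ 0 (mod 105), i.e. 105 ∣ 96k. Since gcd(96, 105) = 3, dividing through by 3 this holds exactly when 35 ∣ 32k, and as gcd(32, 35) = 1, exactly when 35 ∣ k.
The smallest positive such k is 35.

35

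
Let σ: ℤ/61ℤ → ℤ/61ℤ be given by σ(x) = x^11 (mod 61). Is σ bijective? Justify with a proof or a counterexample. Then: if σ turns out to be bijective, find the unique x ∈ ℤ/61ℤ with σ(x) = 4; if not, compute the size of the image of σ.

5

Since 61 is prime, the nonzero elements of ℤ/61ℤ form a cyclic group of order 60.
As gcd(11, 60) = 1, raising to the 11th power is a bijection on this group: if u^11 ≡ v^11 then (uv^{−1})^11 = 1, and the only element of order dividing gcd(11, 60) = 1 is 1, so u = v.
With σ(0) = 0 this makes σ injective on all of ℤ/61ℤ, hence bijective (finite equal-size domain and codomain). In particular σ is bijective.
Since σ is bijective, we find the preimage of 4. The inverse of x ↦ x^11 on (ℤ/61ℤ)^× is x ↦ x^11, because 11·11 = 121 = 2·60 + 1 ≡ 1 (mod 60) and x^{60} = 1 for x ≠ 0 (Fermat). So σ⁻¹(4) = 4^11 mod 61.
Repeated squaring mod 61: 4^1 ≡ 4, 4^2 ≡ 4² = 16, 4^4 ≡ 16² = 256 ≡ 12, 4^8 ≡ 12² = 144 ≡ 22. Since 11 = 8 + 2 + 1, 4^11 ≡ 22·16·4: 22·16 = 352 ≡ 47, then 47·4 = 188 ≡ 5. So 4^11 ≡ 5 (mod 61).
Hence σ⁻¹(4) = 5.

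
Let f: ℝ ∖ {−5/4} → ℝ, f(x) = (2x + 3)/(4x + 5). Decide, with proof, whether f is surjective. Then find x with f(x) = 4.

-17/14

If f(x) = 1/2, cross-multiplying gives 4(2x + 3) = 2(4x + 5), which simplifies to 12 = 10 — false.  So 1/2 has no preimage and f is not surjective.
Solving f(x) = 4: cross-multiplying gives 2x + 3 = 4(4x + 5), which rearranges to −14x = 17, so x = −17/14.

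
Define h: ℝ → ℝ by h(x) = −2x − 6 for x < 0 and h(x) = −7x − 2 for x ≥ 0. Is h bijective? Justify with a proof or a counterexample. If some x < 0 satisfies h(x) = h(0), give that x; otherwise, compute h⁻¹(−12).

-2

Both pieces are strictly decreasing (slopes −2 and −7), so each is injective on its own interval.
The left piece maps (−∞, 0) onto (−6, ∞); the right piece maps [0, ∞) onto (−∞, −2].
These images overlap. In particular h(0) = −2 (right piece), and solving −2x − 6 = −2 on the left piece gives x = −2 < 0.
So h(−2) = h(0) with −2 ≠ 0, and h is not injective, hence not bijective. This x = −2 is the requested value below 0.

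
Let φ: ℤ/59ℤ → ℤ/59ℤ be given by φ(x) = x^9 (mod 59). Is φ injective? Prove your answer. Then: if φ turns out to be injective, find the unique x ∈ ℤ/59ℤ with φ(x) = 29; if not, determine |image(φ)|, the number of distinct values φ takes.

Since 59 is prime, the nonzero elements of ℤ/59ℤ form a cyclic group of order 58.
As gcd(9, 58) = 1, raising to the 9th power is a bijection on this group: if s^9 ≡ t^9 then (st^{−1})^9 = 1, and the only element of order dividing gcd(9, 58) = 1 is 1, so s = t.
With φ(0) = 0 this makes φ injective on all of ℤ/59ℤ, hence bijective (finite equal-size domain and codomain). In particular φ is injective.
Since φ is injective, we find the preimage of 29. The inverse of x ↦ x^9 on (ℤ/59ℤ)^× is x ↦ x^13, because 9·13 = 117 = 2·58 + 1 ≡ 1 (mod 58) and x^{58} = 1 for x ≠ 0 (Fermat). So φ⁻¹(29) = 29^13 mod 59.
Repeated squaring mod 59: 29^1 ≡ 29, 29^2 ≡ 29² = 841 ≡ 15, 29^4 ≡ 15² = 225 ≡ 48, 29^8 ≡ 48² = 2304 ≡ 3. Since 13 = 8 + 4 + 1, 29^13 ≡ 3·48·29: 3·48 = 144 ≡ 26, then 26·29 = 754 ≡ 46. So 29^13 ≡ 46 (mod 59).
Hence φ⁻¹(29) = 46.

46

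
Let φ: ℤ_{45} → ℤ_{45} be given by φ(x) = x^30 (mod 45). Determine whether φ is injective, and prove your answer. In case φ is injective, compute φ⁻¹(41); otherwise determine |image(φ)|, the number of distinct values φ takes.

φ(1) = 1^30 = 1.
φ(4): Repeated squaring mod 45: 4^1 ≡ 4, 4^2 ≡ 4² = 16, 4^4 ≡ 16² = 256 ≡ 31, 4^8 ≡ 31² = 961 ≡ 16, 4^16 ≡ 16² = 256 ≡ 31. Since 30 = 16 + 8 + 4 + 2, 4^30 ≡ 31·16·31·16: 31·16 = 496 ≡ 1, then 1·31 = 31, then 31·16 = 496 ≡ 1. So 4^30 ≡ 1 (mod 45).
So φ(1) = φ(4) = 1 while 1 ≠ 4, so φ is not injective.
Since φ is not injective, we determine |image(φ)|. Computing x^30 mod 45 for each x (by repeated squaring, reducing mod 45 at every step), the values φ(0), φ(1), …, φ(44) are: 0, 1, 19, 9, 1, 10, 36, 19, 19, 36, 10, 1, 9, 19, 1, 0, 1, 19, 9, 1, 10, 36, 19, 19, 36, 10, 1, 9, 19, 1, 0, 1, 19, 9, 1, 10, 36, 19, 19, 36, 10, 1, 9, 19, 1.
The distinct values are {0, 1, 9, 10, 19, 36}; there are 6 of them.

6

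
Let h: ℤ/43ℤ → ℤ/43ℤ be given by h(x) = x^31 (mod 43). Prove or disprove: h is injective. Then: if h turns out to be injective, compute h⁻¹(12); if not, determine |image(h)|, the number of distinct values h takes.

20

Since 43 is prime, the nonzero elements of ℤ/43ℤ form a cyclic group of order 42.
As gcd(31, 42) = 1, raising to the 31st power is a bijection on this group: if u^31 ≡ v^31 then (uv^{−1})^31 = 1, and the only element of order dividing gcd(31, 42) = 1 is 1, so u = v.
With h(0) = 0 this makes h injective on all of ℤ/43ℤ, hence bijective (finite equal-size domain and codomain). In particular h is injective.
Since h is injective, we find the preimage of 12. The inverse of x ↦ x^31 on (ℤ/43ℤ)^× is x ↦ x^19, because 31·19 = 589 = 14·42 + 1 ≡ 1 (mod 42) and x^{42} = 1 for x ≠ 0 (Fermat). So h⁻¹(12) = 12^19 mod 43.
Repeated squaring mod 43: 12^1 ≡ 12, 12^2 ≡ 12² = 144 ≡ 15, 12^4 ≡ 15² = 225 ≡ 10, 12^8 ≡ 10² = 100 ≡ 14, 12^16 ≡ 14² = 196 ≡ 24. Since 19 = 16 + 2 + 1, 12^19 ≡ 24·15·12: 24·15 = 360 ≡ 16, then 16·12 = 192 ≡ 20. So 12^19 ≡ 20 (mod 43).
Hence h⁻¹(12) = 20.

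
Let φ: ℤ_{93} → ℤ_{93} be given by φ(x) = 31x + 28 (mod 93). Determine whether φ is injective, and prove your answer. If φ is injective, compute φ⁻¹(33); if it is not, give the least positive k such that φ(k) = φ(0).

3

We have gcd(31, 93) = 31 > 1. Taking a = 0 and b = 3: φ(0) = 28 and φ(3) = 31·3 + 28 = 121 ≡ 28 (mod 93).
So φ(0) = φ(3) while 0 ≠ 3, thus φ is not injective.
Since φ is not injective, we find the least positive k with φ(k) = φ(0): this means 31k ≡ 0 (mod 93), i.e. 93 ∣ 31k. Since gcd(31, 93) = 31, dividing through by 31 this holds exactly when 3 ∣ k.
The smallest positive such k is 3.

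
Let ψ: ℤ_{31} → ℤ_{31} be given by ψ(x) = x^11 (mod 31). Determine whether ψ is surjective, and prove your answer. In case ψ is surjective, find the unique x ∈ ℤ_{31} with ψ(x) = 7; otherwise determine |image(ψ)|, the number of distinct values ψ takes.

Since 31 is prime, the nonzero elements of ℤ_{31} form a cyclic group of order 30.
As gcd(11, 30) = 1, raising to the 11th power is a bijection on this group: if a^11 ≡ b^11 then (ab^{−1})^11 = 1, and the only element of order dividing gcd(11, 30) = 1 is 1, so a = b.
With ψ(0) = 0 this makes ψ injective on all of ℤ_{31}, hence bijective (finite equal-size domain and codomain). In particular ψ is surjective.
Since ψ is surjective, we find the preimage of 7. The inverse of x ↦ x^11 on (ℤ_{31})^× is x ↦ x^11, because 11·11 = 121 = 4·30 + 1 ≡ 1 (mod 30) and x^{30} = 1 for x ≠ 0 (Fermat). So ψ⁻¹(7) = 7^11 mod 31.
Repeated squaring mod 31: 7^1 ≡ 7, 7^2 ≡ 7² = 49 ≡ 18, 7^4 ≡ 18² = 324 ≡ 14, 7^8 ≡ 14² = 196 ≡ 10. Since 11 = 8 + 2 + 1, 7^11 ≡ 10·18·7: 10·18 = 180 ≡ 25, then 25·7 = 175 ≡ 20. So 7^11 ≡ 20 (mod 31).
Hence ψ⁻¹(7) = 20.

20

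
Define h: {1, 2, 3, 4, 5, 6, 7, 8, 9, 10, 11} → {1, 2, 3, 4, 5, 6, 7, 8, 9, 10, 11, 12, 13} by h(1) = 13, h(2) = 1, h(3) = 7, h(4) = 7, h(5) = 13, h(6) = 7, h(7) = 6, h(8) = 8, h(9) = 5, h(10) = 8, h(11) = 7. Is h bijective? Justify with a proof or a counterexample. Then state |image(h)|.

h(3) = 7 = h(4) with 3 ≠ 4, so h is not injective, hence not bijective.
The image of h is {1, 5, 6, 7, 8, 13}, which has 6 elements.

6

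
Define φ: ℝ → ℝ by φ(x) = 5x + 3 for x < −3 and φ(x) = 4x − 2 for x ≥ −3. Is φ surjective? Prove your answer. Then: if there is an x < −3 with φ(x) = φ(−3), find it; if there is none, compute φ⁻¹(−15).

Both pieces are strictly increasing (slopes 5 and 4), so each is injective on its own interval.
The left piece maps (−∞, −3) onto (−∞, −12); the right piece maps [−3, ∞) onto [−14, ∞).
The union (−∞, −12) ∪ [−14, ∞) covers ℝ, so φ is surjective.
For the follow-up: the images overlap, so an x < −3 with φ(x) = φ(−3) exists. φ(−3) = −14; solving 5x + 3 = −14 for x < −3 gives x = (−14 − 3)/5 = −17/5.

-17/5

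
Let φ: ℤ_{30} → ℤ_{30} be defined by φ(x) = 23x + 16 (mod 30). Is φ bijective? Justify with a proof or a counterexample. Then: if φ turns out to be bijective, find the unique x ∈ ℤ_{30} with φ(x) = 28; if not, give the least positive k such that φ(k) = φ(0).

24

By definition, φ is injective when φ(s) = φ(t) forces s = t.
If φ(s) = φ(t), then 23s ≡ 23t (mod 30). Because gcd(23, 30) = 1, we may cancel 23 to get s ≡ t (mod 30).
We now compute 23⁻¹ mod 30 explicitly. Euclid's algorithm: 30 = 1·23 + 7, 23 = 3·7 + 2, 7 = 3·2 + 1; back-substituting gives 1 = 17·23 − 13·30, so 23⁻¹ ≡ 17 (mod 30).
Then y ↦ 17(y − 16) is a two-sided inverse to φ, so every y ∈ ℤ_{30} has a preimage.
So φ is bijective.
Since φ is bijective, we compute φ⁻¹(28): solve 23x + 16 ≡ 28 (mod 30), i.e. 23x ≡ 12 (mod 30).
Multiplying by 23⁻¹ = 17 gives x ≡ 17·12 = 204 = 6·30 + 24 ≡ 24 (mod 30).
Check: φ(24) = 23·24 + 16 = 568 = 18·30 + 28 ≡ 28 (mod 30).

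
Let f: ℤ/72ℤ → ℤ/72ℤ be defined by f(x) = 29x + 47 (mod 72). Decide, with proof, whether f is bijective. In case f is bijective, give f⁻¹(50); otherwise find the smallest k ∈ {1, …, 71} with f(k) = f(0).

If f(x_1) = f(x_2), then 29x_1 ≡ 29x_2 (mod 72). Because gcd(29, 72) = 1, we may cancel 29 to get x_1 ≡ x_2 (mod 72).
We now compute 29⁻¹ mod 72 explicitly. Euclid's algorithm: 72 = 2·29 + 14, 29 = 2·14 + 1; back-substituting gives 1 = 5·29 − 2·72, so 29⁻¹ ≡ 5 (mod 72).
Then y ↦ 5(y − 47) is a two-sided inverse to f, so every y ∈ ℤ/72ℤ has a preimage.
Hence f is bijective.
Since f is bijective, we compute f⁻¹(50): solve 29x + 47 ≡ 50 (mod 72), i.e. 29x ≡ 3 (mod 72).
Multiplying by 29⁻¹ = 5 gives x ≡ 5·3 = 15 ≡ 15 (mod 72).
Check: f(15) = 29·15 + 47 = 482 = 6·72 + 50 ≡ 50 (mod 72).

15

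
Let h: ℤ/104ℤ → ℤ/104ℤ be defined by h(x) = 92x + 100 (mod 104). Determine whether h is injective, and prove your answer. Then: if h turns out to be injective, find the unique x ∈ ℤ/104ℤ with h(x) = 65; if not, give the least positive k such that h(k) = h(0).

We have gcd(92, 104) = 4 > 1. Taking a = 0 and b = 26: h(0) = 100 and h(26) = 92·26 + 100 = 2492 ≡ 100 (mod 104).
So h(0) = h(26) while 0 ≠ 26, therefore h is not injective.
Since h is not injective, we find the least positive k with h(k) = h(0): this means 92k ≡ 0 (mod 104), i.e. 104 ∣ 92k. Since gcd(92, 104) = 4, dividing through by 4 this holds exactly when 26 ∣ 23k, and as gcd(23, 26) = 1, exactly when 26 ∣ k.
The smallest positive such k is 26.

26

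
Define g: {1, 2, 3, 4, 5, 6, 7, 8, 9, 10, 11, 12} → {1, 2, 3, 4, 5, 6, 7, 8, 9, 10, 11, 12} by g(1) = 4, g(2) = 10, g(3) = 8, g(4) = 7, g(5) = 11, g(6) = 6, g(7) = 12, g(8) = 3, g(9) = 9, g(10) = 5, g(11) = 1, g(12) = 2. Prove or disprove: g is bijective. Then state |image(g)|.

The values 4, 10, 8, 7, 11, 6, 12, 3, 9, 5, 1, 2 are a permutation of {1, 2, 3, 4, 5, 6, 7, 8, 9, 10, 11, 12}: each element appears exactly once.
So g is injective and surjective, hence bijective.
The image of g is {1, 2, 3, 4, 5, 6, 7, 8, 9, 10, 11, 12}, which has 12 elements.

12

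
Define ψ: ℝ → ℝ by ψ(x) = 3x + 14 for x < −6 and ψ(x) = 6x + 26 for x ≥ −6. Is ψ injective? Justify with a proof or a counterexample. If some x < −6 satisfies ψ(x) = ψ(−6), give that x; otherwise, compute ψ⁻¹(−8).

Both pieces are strictly increasing (slopes 3 and 6), so each is injective on its own interval.
The left piece maps (−∞, −6) onto (−∞, −4); the right piece maps [−6, ∞) onto [−10, ∞).
These images overlap. In particular ψ(−6) = −10 (right piece), and solving 3x + 14 = −10 on the left piece gives x = −8 < −6.
So ψ(−8) = ψ(−6) with −8 ≠ −6, and ψ is not injective. This x = −8 is the requested value below −6.

-8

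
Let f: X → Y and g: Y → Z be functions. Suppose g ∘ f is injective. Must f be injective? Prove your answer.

Suppose f(s) = f(t). Applying g: (g ∘ f)(s) = (g ∘ f)(t). Since g ∘ f is injective, s = t. So f is injective.

injective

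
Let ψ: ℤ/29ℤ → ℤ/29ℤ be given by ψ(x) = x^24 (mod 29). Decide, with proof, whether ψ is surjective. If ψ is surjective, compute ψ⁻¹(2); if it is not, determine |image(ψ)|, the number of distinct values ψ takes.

8

ψ(2): Repeated squaring mod 29: 2^1 ≡ 2, 2^2 ≡ 2² = 4, 2^4 ≡ 4² = 16, 2^8 ≡ 16² = 256 ≡ 24, 2^16 ≡ 24² = 576 ≡ 25. Since 24 = 16 + 8, 2^24 ≡ 25·24: 25·24 = 600 ≡ 20. So 2^24 ≡ 20 (mod 29).
ψ(5): Repeated squaring mod 29: 5^1 ≡ 5, 5^2 ≡ 5² = 25, 5^4 ≡ 25² = 625 ≡ 16, 5^8 ≡ 16² = 256 ≡ 24, 5^16 ≡ 24² = 576 ≡ 25. Since 24 = 16 + 8, 5^24 ≡ 25·24: 25·24 = 600 ≡ 20. So 5^24 ≡ 20 (mod 29).
So ψ(2) = ψ(5) = 20 while 2 ≠ 5, thus ψ is not injective.
A non-injective map from the 29-element set ℤ/29ℤ to itself takes at most 28 distinct values, so it cannot be surjective. Hence ψ is not surjective.
Since ψ is not surjective, we determine |image(ψ)|. Computing x^24 mod 29 for each x (by repeated squaring, reducing mod 29 at every step), the values ψ(0), ψ(1), …, ψ(28) are: 0, 1, 20, 24, 23, 20, 16, 24, 25, 25, 23, 7, 1, 7, 16, 16, 7, 1, 7, 23, 25, 25, 24, 16, 20, 23, 24, 20, 1.
The distinct values are {0, 1, 7, 16, 20, 23, 24, 25}; there are 8 of them.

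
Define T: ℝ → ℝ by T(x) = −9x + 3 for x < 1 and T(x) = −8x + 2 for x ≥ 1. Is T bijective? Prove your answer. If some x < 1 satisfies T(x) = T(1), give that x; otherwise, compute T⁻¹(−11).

13/8

Both pieces are strictly decreasing (slopes −9 and −8), so each is injective on its own interval.
The left piece maps (−∞, 1) onto (−6, ∞); the right piece maps [1, ∞) onto (−∞, −6].
Since −6 = −6, the images partition ℝ: T is injective and surjective, hence bijective.
Because the two images are disjoint, no x < 1 has T(x) = T(1), so we compute T⁻¹(−11): −11 lies in (−∞, −6], so solve −8x + 2 = −11: x = (−11 − 2)/(−8) = 13/8.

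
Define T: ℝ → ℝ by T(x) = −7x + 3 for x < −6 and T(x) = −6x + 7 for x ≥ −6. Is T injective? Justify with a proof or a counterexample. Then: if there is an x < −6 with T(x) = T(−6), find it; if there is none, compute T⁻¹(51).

Both pieces are strictly decreasing (slopes −7 and −6), so each is injective on its own interval.
The left piece maps (−∞, −6) onto (45, ∞); the right piece maps [−6, ∞) onto (−∞, 43].
These images are disjoint, so no value is attained by both pieces. Thus T is injective.
Because the two images are disjoint, no x < −6 has T(x) = T(−6), so we compute T⁻¹(51): 51 lies in (45, ∞), so solve −7x + 3 = 51: x = (51 − 3)/(−7) = −48/7.

-48/7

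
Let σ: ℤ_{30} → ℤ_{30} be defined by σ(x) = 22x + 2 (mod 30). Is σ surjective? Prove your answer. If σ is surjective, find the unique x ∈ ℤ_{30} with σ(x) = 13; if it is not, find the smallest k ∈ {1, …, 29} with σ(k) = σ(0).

Since gcd(22, 30) = 2, we have 22x ≡ 0 (mod 2) for all x, so σ(x) ≡ 0 (mod 2).
But 1 ≢ 0 (mod 2), so 1 ∈ ℤ_{30} has no preimage. So σ is not surjective.
Since σ is not surjective, we find the least positive k with σ(k) = σ(0): this means 22k ≡ 0 (mod 30), i.e. 30 ∣ 22k. Since gcd(22, 30) = 2, dividing through by 2 this holds exactly when 15 ∣ 11k, and as gcd(11, 15) = 1, exactly when 15 ∣ k.
The smallest positive such k is 15.

15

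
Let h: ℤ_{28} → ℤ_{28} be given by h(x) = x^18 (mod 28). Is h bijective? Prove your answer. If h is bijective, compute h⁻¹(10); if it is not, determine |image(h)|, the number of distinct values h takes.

4

h(1) = 1^18 = 1.
h(3): Repeated squaring mod 28: 3^1 ≡ 3, 3^2 ≡ 3² = 9, 3^4 ≡ 9² = 81 ≡ 25, 3^8 ≡ 25² = 625 ≡ 9, 3^16 ≡ 9² = 81 ≡ 25. Since 18 = 16 + 2, 3^18 ≡ 25·9: 25·9 = 225 ≡ 1. So 3^18 ≡ 1 (mod 28).
So h(1) = h(3) = 1 while 1 ≠ 3, therefore h is not injective, hence not bijective.
Since h is not bijective, we determine |image(h)|. Computing x^18 mod 28 for each x (by repeated squaring, reducing mod 28 at every step), the values h(0), h(1), …, h(27) are: 0, 1, 8, 1, 8, 1, 8, 21, 8, 1, 8, 1, 8, 1, 0, 1, 8, 1, 8, 1, 8, 21, 8, 1, 8, 1, 8, 1.
The distinct values are {0, 1, 8, 21}; there are 4 of them.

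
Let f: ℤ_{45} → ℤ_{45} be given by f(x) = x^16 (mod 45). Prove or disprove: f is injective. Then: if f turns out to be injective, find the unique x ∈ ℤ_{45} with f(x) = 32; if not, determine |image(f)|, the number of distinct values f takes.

f(3): Repeated squaring mod 45: 3^1 ≡ 3, 3^2 ≡ 3² = 9, 3^4 ≡ 9² = 81 ≡ 36, 3^8 ≡ 36² = 1296 ≡ 36, 3^16 ≡ 36² = 1296 ≡ 36. So 3^16 ≡ 36 (mod 45).
f(6): Repeated squaring mod 45: 6^1 ≡ 6, 6^2 ≡ 6² = 36, 6^4 ≡ 36² = 1296 ≡ 36, 6^8 ≡ 36² = 1296 ≡ 36, 6^16 ≡ 36² = 1296 ≡ 36. So 6^16 ≡ 36 (mod 45).
So f(3) = f(6) = 36 while 3 ≠ 6, hence f is not injective.
Since f is not injective, we determine |image(f)|. Computing x^16 mod 45 for each x (by repeated squaring, reducing mod 45 at every step), the values f(0), f(1), …, f(44) are: 0, 1, 16, 36, 31, 40, 36, 16, 1, 36, 10, 16, 36, 31, 31, 0, 16, 1, 36, 1, 25, 36, 31, 31, 36, 25, 1, 36, 1, 16, 0, 31, 31, 36, 16, 10, 36, 1, 16, 36, 40, 31, 36, 16, 1.
The distinct values are {0, 1, 10, 16, 25, 31, 36, 40}; there are 8 of them.

8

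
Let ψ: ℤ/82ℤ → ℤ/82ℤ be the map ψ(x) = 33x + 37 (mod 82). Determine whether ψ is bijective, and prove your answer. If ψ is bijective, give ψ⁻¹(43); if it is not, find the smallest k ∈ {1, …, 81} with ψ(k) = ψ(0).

Recall that injectivity means: for all a, b in the domain, ψ(a) = ψ(b) implies a = b.
If ψ(a) = ψ(b), then 33a ≡ 33b (mod 82). Because gcd(33, 82) = 1, we may cancel 33 to get a ≡ b (mod 82).
We now compute 33⁻¹ mod 82 explicitly. Euclid's algorithm: 82 = 2·33 + 16, 33 = 2·16 + 1; back-substituting gives 1 = 5·33 − 2·82, so 33⁻¹ ≡ 5 (mod 82).
For any y ∈ ℤ/82ℤ, x = 5(y − 37) mod 82 satisfies ψ(x) = 33·5(y − 37) + 37 ≡ y (since 33·5 ≡ 1 mod 82). So every y has a preimage.
Hence ψ is bijective.
Since ψ is bijective, we compute ψ⁻¹(43): solve 33x + 37 ≡ 43 (mod 82), i.e. 33x ≡ 6 (mod 82).
Multiplying by 33⁻¹ = 5 gives x ≡ 5·6 = 30 ≡ 30 (mod 82).
Check: ψ(30) = 33·30 + 37 = 1027 = 12·82 + 43 ≡ 43 (mod 82).

30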